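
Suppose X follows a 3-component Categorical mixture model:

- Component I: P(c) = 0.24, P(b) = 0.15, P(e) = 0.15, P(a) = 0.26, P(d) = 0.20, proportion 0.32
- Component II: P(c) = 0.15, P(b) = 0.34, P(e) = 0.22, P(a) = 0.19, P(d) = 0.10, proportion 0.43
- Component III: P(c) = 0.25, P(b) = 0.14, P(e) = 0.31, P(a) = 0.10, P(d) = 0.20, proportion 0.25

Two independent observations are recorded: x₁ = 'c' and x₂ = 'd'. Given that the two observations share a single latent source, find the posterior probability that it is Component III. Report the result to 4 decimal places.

The responsibility of component k is P(Z=k) f_k(x) divided by Σ_j P(Z=j) f_j(x).
Since both observations come from the same component, the likelihood for component k is f_k(x₁)·f_k(x₂).
  L_I = [P(c | comp) = 0.24] × [0.2] = 0.048
  L_II = [P(c | comp) = 0.15] × [0.1] = 0.015
  L_III = [P(c | comp) = 0.25] × [0.2] = 0.05
Unnormalised posteriors:
  P(Z=I)·L_I = 0.32 × 0.048 = 0.01536
  P(Z=II)·L_II = 0.43 × 0.015 = 0.00645
  P(Z=III)·L_III = 0.25 × 0.05 = 0.0125
Marginal: 0.01536 + 0.00645 + 0.0125 = 0.03431
So the posterior for Component III is 0.0125 / 0.03431 ≈ 0.3643.

0.3643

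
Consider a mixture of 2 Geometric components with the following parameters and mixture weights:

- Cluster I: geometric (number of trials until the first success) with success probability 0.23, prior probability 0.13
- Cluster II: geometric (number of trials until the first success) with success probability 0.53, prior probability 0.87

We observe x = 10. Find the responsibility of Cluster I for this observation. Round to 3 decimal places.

The responsibility of component k is w_k f_k(x) divided by Σ_j w_j f_j(x).
Evaluate each component's likelihood at the observed value:
  p_I = 0.0218849
  p_II = 0.000593139
Prior × likelihood for each component:
  w_I·p_I = 0.13 × 0.0218849 = 0.00284504
  w_II·p_II = 0.87 × 0.000593139 = 0.000516031
Normaliser: 0.00284504 + 0.000516031 = 0.00336107
So the posterior for Cluster I is 0.00284504 / 0.00336107 ≈ 0.846.

0.846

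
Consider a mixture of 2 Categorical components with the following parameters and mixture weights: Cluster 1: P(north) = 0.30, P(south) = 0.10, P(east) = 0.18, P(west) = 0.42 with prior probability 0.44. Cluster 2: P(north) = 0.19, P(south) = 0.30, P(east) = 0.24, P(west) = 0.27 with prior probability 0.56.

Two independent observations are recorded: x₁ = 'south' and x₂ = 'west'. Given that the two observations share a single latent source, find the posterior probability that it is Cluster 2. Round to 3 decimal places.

Apply Bayes' rule: the posterior for each component is proportional to its prior times its likelihood at x.
Since both observations come from the same component, the likelihood for component k is f_k(x₁)·f_k(x₂).
  p_1 = [P(south | comp) = 0.10] × [0.42] = 0.042
  p_2 = [P(south | comp) = 0.30] × [0.27] = 0.081
Unnormalised posteriors:
  π_1·p_1 = 0.44 × 0.042 = 0.01848
  π_2·p_2 = 0.56 × 0.081 = 0.04536
Evidence: 0.01848 + 0.04536 = 0.06384
So the posterior for Cluster 2 is 0.04536 / 0.06384 ≈ 0.711.

0.711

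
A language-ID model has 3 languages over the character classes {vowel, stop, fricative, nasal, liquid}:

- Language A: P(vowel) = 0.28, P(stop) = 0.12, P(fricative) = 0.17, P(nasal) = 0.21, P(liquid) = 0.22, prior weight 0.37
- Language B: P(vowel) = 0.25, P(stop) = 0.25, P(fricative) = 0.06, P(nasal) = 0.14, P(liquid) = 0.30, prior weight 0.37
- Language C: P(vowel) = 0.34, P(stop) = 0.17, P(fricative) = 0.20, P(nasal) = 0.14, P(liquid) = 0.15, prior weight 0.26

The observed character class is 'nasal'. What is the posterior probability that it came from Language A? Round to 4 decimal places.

Posterior ∝ prior × likelihood, so P(k | x) ∝ π_k f_k(x); normalise over all components.
Component likelihoods at x = 'nasal':
  p_A = P(nasal | comp) = 0.21
  p_B = P(nasal | comp) = 0.14
  p_C = P(nasal | comp) = 0.14
Unnormalised posteriors:
  π_A·p_A = 0.37 × 0.21 = 0.0777
  π_B·p_B = 0.37 × 0.14 = 0.0518
  π_C·p_C = 0.26 × 0.14 = 0.0364
Sum: 0.0777 + 0.0518 + 0.0364 = 0.1659
P(Language A | the observation) ≈ 0.4684

0.4684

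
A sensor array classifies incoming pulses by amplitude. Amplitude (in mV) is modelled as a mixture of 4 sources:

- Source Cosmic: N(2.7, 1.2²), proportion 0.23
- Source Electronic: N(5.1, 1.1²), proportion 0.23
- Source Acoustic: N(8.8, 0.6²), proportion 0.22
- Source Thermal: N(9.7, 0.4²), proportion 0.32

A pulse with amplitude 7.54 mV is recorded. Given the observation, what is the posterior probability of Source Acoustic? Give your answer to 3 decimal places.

0.693

Posterior ∝ prior × likelihood, so P(k | x) ∝ P(Z=k) f_k(x); normalise over all components.
Normal densities:
  L_Cosmic = 9.75497e-05
  L_Electronic = 0.03098
  L_Acoustic = 0.073306
  L_Thermal = 4.6434e-07
Weight by the priors:
  P(Z=Cosmic)·L_Cosmic = 0.23 × 9.75497e-05 = 2.24364e-05
  P(Z=Electronic)·L_Electronic = 0.23 × 0.03098 = 0.0071254
  P(Z=Acoustic)·L_Acoustic = 0.22 × 0.073306 = 0.0161273
  P(Z=Thermal)·L_Thermal = 0.32 × 4.6434e-07 = 1.48589e-07
Sum: 2.24364e-05 + 0.0071254 + 0.0161273 + 1.48589e-07 = 0.0232753
So the posterior for Source Acoustic is 0.0161273 / 0.0232753 ≈ 0.693.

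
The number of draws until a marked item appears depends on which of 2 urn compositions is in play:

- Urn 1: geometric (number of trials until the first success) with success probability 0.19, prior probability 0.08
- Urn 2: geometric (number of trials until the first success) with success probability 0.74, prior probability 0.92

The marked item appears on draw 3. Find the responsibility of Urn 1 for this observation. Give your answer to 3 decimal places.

P(component k | x) = w_k·f_k(x) / marginal(x), where marginal(x) = Σ_j w_j·f_j(x).
Component likelihoods at x = 3:
  f_1 = 0.19·(1−0.19)^2 = 0.19·0.6561 = 0.124659
  f_2 = 0.74·(1−0.74)^2 = 0.74·0.0676 = 0.050024
Prior × likelihood for each component:
  w_1·f_1 = 0.08 × 0.124659 = 0.00997272
  w_2·f_2 = 0.92 × 0.050024 = 0.0460221
Normaliser: 0.00997272 + 0.0460221 = 0.0559948
P(Urn 1 | the observation) = 0.00997272 / 0.0559948 ≈ 0.178

0.178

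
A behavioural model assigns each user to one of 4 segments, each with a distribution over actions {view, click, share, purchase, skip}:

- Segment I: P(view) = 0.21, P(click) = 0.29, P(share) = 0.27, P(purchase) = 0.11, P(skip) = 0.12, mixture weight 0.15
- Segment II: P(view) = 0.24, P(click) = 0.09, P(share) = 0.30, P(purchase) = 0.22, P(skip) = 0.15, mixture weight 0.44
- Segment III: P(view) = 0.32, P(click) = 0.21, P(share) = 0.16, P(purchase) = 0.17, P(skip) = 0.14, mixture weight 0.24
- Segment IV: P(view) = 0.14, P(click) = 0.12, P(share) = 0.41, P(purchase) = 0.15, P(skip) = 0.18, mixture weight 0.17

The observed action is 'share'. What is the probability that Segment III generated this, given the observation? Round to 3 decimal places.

The responsibility of component k is π_k f_k(x) divided by Σ_j π_j f_j(x).
Evaluate each component's likelihood at the observed value:
  L_I = 0.27
  L_II = 0.3
  L_III = 0.16
  L_IV = 0.41
Prior × likelihood for each component:
  π_I·L_I = 0.15 × 0.27 = 0.0405
  π_II·L_II = 0.44 × 0.3 = 0.132
  π_III·L_III = 0.24 × 0.16 = 0.0384
  π_IV·L_IV = 0.17 × 0.41 = 0.0697
Marginal: 0.0405 + 0.132 + 0.0384 + 0.0697 = 0.2806
P(Segment III | data) ≈ 0.137

0.137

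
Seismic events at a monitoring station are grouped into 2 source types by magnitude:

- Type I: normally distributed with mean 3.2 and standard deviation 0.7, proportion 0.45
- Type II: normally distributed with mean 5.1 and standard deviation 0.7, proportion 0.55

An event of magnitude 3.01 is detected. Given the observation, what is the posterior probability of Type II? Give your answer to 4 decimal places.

0.0145

The responsibility of component k is π_k f_k(x) divided by Σ_j π_j f_j(x).
Component likelihoods at x = 3.01:
  L_I = (1/(0.7·√(2π)))·exp(−(3.01−3.2)²/(2·0.7²)) = 0.569918·exp(-0.03684) = 0.549306
  L_II = (1/(0.7·√(2π)))·exp(−(3.01−5.1)²/(2·0.7²)) = 0.569918·exp(-4.45724) = 0.00660777
Prior × likelihood for each component:
  π_I·L_I = 0.45 × 0.549306 = 0.247188
  π_II·L_II = 0.55 × 0.00660777 = 0.00363428
Marginal: 0.247188 + 0.00363428 = 0.250822
P(Type II | data) ≈ 0.0145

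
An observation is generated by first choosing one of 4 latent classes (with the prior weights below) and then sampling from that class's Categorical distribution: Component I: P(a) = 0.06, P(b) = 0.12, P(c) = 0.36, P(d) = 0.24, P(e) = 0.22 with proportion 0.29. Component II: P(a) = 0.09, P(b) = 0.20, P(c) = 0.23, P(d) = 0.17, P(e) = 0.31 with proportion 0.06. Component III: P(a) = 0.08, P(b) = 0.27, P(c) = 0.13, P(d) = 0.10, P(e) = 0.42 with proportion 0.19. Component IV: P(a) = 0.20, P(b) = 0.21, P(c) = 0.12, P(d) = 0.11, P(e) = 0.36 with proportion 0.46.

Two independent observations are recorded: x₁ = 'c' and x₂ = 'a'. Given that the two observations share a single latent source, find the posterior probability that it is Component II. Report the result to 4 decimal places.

0.0605

Apply Bayes' rule: the posterior for each component is proportional to its prior times its likelihood at x.
Since both observations come from the same component, the likelihood for component k is f_k(x₁)·f_k(x₂).
  f_I = [P(c | comp) = 0.36] × [0.06] = 0.0216
  f_II = [P(c | comp) = 0.23] × [0.09] = 0.0207
  f_III = [P(c | comp) = 0.13] × [0.08] = 0.0104
  f_IV = [P(c | comp) = 0.12] × [0.2] = 0.024
Prior × likelihood for each component:
  w_I·f_I = 0.29 × 0.0216 = 0.006264
  w_II·f_II = 0.06 × 0.0207 = 0.001242
  w_III·f_III = 0.19 × 0.0104 = 0.001976
  w_IV·f_IV = 0.46 × 0.024 = 0.01104
Evidence: 0.006264 + 0.001242 + 0.001976 + 0.01104 = 0.020522
P(Component II | x) = 0.001242 / 0.020522 ≈ 0.0605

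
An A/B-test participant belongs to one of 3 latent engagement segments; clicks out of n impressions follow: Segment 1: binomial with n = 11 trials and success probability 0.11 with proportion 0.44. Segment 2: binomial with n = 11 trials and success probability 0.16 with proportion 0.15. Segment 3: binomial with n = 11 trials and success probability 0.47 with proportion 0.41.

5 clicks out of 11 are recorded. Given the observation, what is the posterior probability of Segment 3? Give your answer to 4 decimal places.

0.9584

P(component k | x) = π_k·f_k(x) / marginal(x), where marginal(x) = Σ_j π_j·f_j(x).
Evaluate each component's likelihood at the observed value:
  L_1 = 0.00369782
  L_2 = 0.0170184
  L_3 = 0.234848
Multiply by the mixture weights:
  π_1·L_1 = 0.44 × 0.00369782 = 0.00162704
  π_2·L_2 = 0.15 × 0.0170184 = 0.00255275
  π_3·L_3 = 0.41 × 0.234848 = 0.0962876
Marginal: 0.00162704 + 0.00255275 + 0.0962876 = 0.100467
P(Segment 3 | the observation) ≈ 0.9584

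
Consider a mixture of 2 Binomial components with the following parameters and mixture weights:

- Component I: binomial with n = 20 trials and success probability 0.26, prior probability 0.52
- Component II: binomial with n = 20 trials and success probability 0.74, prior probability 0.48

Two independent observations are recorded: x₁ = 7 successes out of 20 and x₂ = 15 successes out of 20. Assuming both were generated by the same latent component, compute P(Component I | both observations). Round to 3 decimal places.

P(component k | x) = w_k·f_k(x) / marginal(x), where marginal(x) = Σ_j w_j·f_j(x).
Since both observations come from the same component, the likelihood for component k is f_k(x₁)·f_k(x₂).
  p_I = [C(20,7)·0.26^7·0.74^13 = 77520·8.03181e-05·0.0199532 = 0.124234] × [5.77036e-06] = 7.16873e-07
  p_II = [C(20,7)·0.74^7·0.26^13 = 77520·0.121513·2.48115e-08 = 0.000233716] × [0.201273] = 4.70409e-05
Prior × likelihood for each component:
  w_I·p_I = 0.52 × 7.16873e-07 = 3.72774e-07
  w_II·p_II = 0.48 × 4.70409e-05 = 2.25796e-05
Evidence: 3.72774e-07 + 2.25796e-05 = 2.29524e-05
P(Component I | data) = 3.72774e-07 / 2.29524e-05 ≈ 0.016

0.016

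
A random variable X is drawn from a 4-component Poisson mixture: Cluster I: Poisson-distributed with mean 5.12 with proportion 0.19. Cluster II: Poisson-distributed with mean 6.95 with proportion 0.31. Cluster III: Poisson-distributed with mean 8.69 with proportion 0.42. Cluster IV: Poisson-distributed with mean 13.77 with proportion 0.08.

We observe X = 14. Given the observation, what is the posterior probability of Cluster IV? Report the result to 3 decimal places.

P(component k | x) = w_k·f_k(x) / marginal(x), where marginal(x) = Σ_j w_j·f_j(x).
Component likelihoods at x = 14:
  f_I = e^(−5.12)·5.12^14/14! = 0.000583154
  f_II = e^(−6.95)·6.95^14/14! = 0.00674578
  f_III = e^(−8.69)·8.69^14/14! = 0.0270302
  f_IV = e^(−13.77)·13.77^14/14! = 0.105787
Multiply by the mixture weights:
  w_I·f_I = 0.19 × 0.000583154 = 0.000110799
  w_II·f_II = 0.31 × 0.00674578 = 0.00209119
  w_III·f_III = 0.42 × 0.0270302 = 0.0113527
  w_IV·f_IV = 0.08 × 0.105787 = 0.00846295
Normaliser: 0.000110799 + 0.00209119 + 0.0113527 + 0.00846295 = 0.0220176
So the posterior for Cluster IV is 0.00846295 / 0.0220176 ≈ 0.384.

0.384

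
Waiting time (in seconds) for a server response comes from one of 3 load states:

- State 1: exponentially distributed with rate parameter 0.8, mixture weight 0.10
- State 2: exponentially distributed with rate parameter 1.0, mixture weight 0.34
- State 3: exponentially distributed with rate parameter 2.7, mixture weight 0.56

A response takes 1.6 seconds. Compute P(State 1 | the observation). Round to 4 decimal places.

0.2004

Apply Bayes' rule: the posterior for each component is proportional to its prior times its likelihood at x.
Exponential densities:
  f_1 = 0.22243
  f_2 = 0.201897
  f_3 = 0.0359097
Weight by the priors:
  π_1·f_1 = 0.10 × 0.22243 = 0.022243
  π_2·f_2 = 0.34 × 0.201897 = 0.0686448
  π_3·f_3 = 0.56 × 0.0359097 = 0.0201094
Denominator: 0.022243 + 0.0686448 + 0.0201094 = 0.110997
So the posterior for State 1 is 0.022243 / 0.110997 ≈ 0.2004.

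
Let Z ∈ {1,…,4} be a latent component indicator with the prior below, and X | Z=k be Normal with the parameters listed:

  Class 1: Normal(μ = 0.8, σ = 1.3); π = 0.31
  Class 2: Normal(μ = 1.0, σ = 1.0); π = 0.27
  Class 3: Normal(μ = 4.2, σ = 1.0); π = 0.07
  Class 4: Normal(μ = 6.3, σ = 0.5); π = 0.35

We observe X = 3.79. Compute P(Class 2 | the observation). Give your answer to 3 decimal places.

The responsibility of component k is w_k f_k(x) divided by Σ_j w_j f_j(x).
Evaluate each component's likelihood at the observed value:
  f_1 = (1/(1.3·√(2π)))·exp(−(3.79−0.8)²/(2·1.3²)) = 0.306879·exp(-2.64500) = 0.02179
  f_2 = (1/(1.0·√(2π)))·exp(−(3.79−1.0)²/(2·1.0²)) = 0.398942·exp(-3.89205) = 0.00813981
  f_3 = (1/(1.0·√(2π)))·exp(−(3.79−4.2)²/(2·1.0²)) = 0.398942·exp(-0.08405) = 0.366782
  f_4 = (1/(0.5·√(2π)))·exp(−(3.79−6.3)²/(2·0.5²)) = 0.797885·exp(-12.60020) = 2.68994e-06
Weight by the priors:
  w_1·f_1 = 0.31 × 0.02179 = 0.00675491
  w_2·f_2 = 0.27 × 0.00813981 = 0.00219775
  w_3·f_3 = 0.07 × 0.366782 = 0.0256747
  w_4·f_4 = 0.35 × 2.68994e-06 = 9.41479e-07
Sum: 0.00675491 + 0.00219775 + 0.0256747 + 9.41479e-07 = 0.0346283
P(Class 2 | data) ≈ 0.063

0.063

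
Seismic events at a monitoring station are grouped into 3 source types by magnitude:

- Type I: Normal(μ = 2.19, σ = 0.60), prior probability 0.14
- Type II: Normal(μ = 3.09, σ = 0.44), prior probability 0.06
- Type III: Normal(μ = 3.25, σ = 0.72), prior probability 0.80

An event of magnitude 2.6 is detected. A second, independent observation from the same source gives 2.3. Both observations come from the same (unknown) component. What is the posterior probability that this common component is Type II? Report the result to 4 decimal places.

Posterior ∝ prior × likelihood, so P(k | x) ∝ π_k f_k(x); normalise over all components.
Since both observations come from the same component, the likelihood for component k is f_k(x₁)·f_k(x₂).
  L_I = [0.526457] × [0.653823] = 0.34421
  L_II = [0.487702] × [0.180904] = 0.0882274
  L_III = [0.368639] × [0.232027] = 0.0855341
Weight by the priors:
  π_I·L_I = 0.14 × 0.34421 = 0.0481894
  π_II·L_II = 0.06 × 0.0882274 = 0.00529365
  π_III·L_III = 0.80 × 0.0855341 = 0.0684273
Sum: 0.0481894 + 0.00529365 + 0.0684273 = 0.12191
Responsibility of Type II: 0.00529365 / 0.12191 ≈ 0.0434

0.0434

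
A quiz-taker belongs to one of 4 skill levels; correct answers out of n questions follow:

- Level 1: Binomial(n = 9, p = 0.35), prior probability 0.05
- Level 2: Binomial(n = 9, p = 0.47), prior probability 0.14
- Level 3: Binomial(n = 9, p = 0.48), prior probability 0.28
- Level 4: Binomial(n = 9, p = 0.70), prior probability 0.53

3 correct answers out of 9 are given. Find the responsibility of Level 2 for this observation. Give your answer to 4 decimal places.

0.2622

The responsibility of component k is π_k f_k(x) divided by Σ_j π_j f_j(x).
Evaluate each component's likelihood at the observed value:
  L_1 = C(9,3)·0.35^3·0.65^6 = 84·0.042875·0.0754189 = 0.271621
  L_2 = C(9,3)·0.47^3·0.53^6 = 84·0.103823·0.0221644 = 0.193298
  L_3 = C(9,3)·0.48^3·0.52^6 = 84·0.110592·0.0197706 = 0.183664
  L_4 = C(9,3)·0.70^3·0.30^6 = 84·0.343·0.000729 = 0.0210039
Multiply by the mixture weights:
  π_1·L_1 = 0.05 × 0.271621 = 0.0135811
  π_2·L_2 = 0.14 × 0.193298 = 0.0270618
  π_3·L_3 = 0.28 × 0.183664 = 0.0514258
  π_4·L_4 = 0.53 × 0.0210039 = 0.0111321
Marginal: 0.0135811 + 0.0270618 + 0.0514258 + 0.0111321 = 0.103201
P(Level 2 | 3 correct answers out of 9) ≈ 0.2622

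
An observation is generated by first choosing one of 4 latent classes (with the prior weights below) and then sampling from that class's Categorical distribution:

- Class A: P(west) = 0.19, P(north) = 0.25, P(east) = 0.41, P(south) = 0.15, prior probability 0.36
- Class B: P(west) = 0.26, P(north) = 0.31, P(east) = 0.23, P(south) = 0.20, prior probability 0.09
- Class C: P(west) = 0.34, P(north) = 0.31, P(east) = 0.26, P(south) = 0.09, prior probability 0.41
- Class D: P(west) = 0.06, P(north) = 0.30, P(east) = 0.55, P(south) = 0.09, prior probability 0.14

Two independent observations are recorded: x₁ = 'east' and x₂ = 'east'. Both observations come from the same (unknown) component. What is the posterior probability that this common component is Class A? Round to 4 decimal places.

0.4471

Apply Bayes' rule: the posterior for each component is proportional to its prior times its likelihood at x.
Since both observations come from the same component, the likelihood for component k is f_k(x₁)·f_k(x₂).
  L_A = [0.41] × [0.41] = 0.1681
  L_B = [0.23] × [0.23] = 0.0529
  L_C = [0.26] × [0.26] = 0.0676
  L_D = [0.55] × [0.55] = 0.3025
Unnormalised posteriors:
  π_A·L_A = 0.36 × 0.1681 = 0.060516
  π_B·L_B = 0.09 × 0.0529 = 0.004761
  π_C·L_C = 0.41 × 0.0676 = 0.027716
  π_D·L_D = 0.14 × 0.3025 = 0.04235
Sum: 0.060516 + 0.004761 + 0.027716 + 0.04235 = 0.135343
So the posterior for Class A is 0.060516 / 0.135343 ≈ 0.4471.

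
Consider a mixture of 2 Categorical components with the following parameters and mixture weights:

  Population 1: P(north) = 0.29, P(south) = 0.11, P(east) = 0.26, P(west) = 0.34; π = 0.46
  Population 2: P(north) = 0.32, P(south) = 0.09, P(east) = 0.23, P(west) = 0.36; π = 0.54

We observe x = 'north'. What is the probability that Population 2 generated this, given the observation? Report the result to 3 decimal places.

The responsibility of component k is π_k f_k(x) divided by Σ_j π_j f_j(x).
Component likelihoods at x = 'north':
  f_1 = P(north | comp) = 0.29
  f_2 = P(north | comp) = 0.32
Multiply by the mixture weights:
  π_1·f_1 = 0.46 × 0.29 = 0.1334
  π_2·f_2 = 0.54 × 0.32 = 0.1728
Normaliser: 0.1334 + 0.1728 = 0.3062
P(Population 2 | the observation) ≈ 0.564

0.564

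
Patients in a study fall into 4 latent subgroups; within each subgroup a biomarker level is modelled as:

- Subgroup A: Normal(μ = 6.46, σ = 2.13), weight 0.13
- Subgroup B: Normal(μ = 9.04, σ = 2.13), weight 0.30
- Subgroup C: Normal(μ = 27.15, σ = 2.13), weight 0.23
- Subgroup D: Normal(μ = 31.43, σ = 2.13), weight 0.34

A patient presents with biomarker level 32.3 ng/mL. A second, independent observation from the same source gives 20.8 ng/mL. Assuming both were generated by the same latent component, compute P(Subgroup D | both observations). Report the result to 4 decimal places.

Apply Bayes' rule: the posterior for each component is proportional to its prior times its likelihood at x.
Since both observations come from the same component, the likelihood for component k is f_k(x₁)·f_k(x₂).
  f_A = [2.06296e-33] × [2.69341e-11] = 5.5564e-44
  f_B = [2.38568e-27] × [4.50055e-08] = 1.07369e-34
  f_C = [0.0100716] × [0.00220088] = 2.21663e-05
  f_D = [0.172307] × [7.31509e-07] = 1.26044e-07
Unnormalised posteriors:
  w_A·f_A = 0.13 × 5.5564e-44 = 7.22332e-45
  w_B·f_B = 0.30 × 1.07369e-34 = 3.22107e-35
  w_C·f_C = 0.23 × 2.21663e-05 = 5.09826e-06
  w_D·f_D = 0.34 × 1.26044e-07 = 4.2855e-08
Marginal: 7.22332e-45 + 3.22107e-35 + 5.09826e-06 + 4.2855e-08 = 5.14111e-06
Responsibility of Subgroup D: 4.2855e-08 / 5.14111e-06 ≈ 0.0083

0.0083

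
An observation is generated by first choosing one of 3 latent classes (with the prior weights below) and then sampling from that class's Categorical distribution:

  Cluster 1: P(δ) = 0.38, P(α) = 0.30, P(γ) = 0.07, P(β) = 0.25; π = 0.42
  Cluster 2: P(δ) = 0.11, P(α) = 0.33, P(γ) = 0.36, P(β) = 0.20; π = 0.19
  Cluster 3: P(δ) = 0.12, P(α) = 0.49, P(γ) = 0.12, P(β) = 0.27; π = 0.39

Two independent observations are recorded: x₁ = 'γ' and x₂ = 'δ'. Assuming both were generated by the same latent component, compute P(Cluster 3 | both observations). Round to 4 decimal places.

P(component k | x) = π_k·f_k(x) / marginal(x), where marginal(x) = Σ_j π_j·f_j(x).
Since both observations come from the same component, the likelihood for component k is f_k(x₁)·f_k(x₂).
  p_1 = [0.07] × [0.38] = 0.0266
  p_2 = [0.36] × [0.11] = 0.0396
  p_3 = [0.12] × [0.12] = 0.0144
Unnormalised posteriors:
  π_1·p_1 = 0.42 × 0.0266 = 0.011172
  π_2·p_2 = 0.19 × 0.0396 = 0.007524
  π_3·p_3 = 0.39 × 0.0144 = 0.005616
Marginal: 0.011172 + 0.007524 + 0.005616 = 0.024312
Responsibility of Cluster 3: 0.005616 / 0.024312 ≈ 0.2310

0.2310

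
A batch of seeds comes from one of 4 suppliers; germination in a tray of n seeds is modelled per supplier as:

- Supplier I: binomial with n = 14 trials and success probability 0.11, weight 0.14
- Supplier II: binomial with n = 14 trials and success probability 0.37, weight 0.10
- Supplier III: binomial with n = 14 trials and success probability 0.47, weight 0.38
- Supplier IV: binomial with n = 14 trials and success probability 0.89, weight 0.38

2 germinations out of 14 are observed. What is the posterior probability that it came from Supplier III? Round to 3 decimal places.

0.080

By Bayes' theorem, P(k | x) = π_k f_k(x) / Σ_j π_j f_j(x).
Evaluate each component's likelihood at the observed value:
  L_I = 0.271961
  L_II = 0.0487003
  L_III = 0.00987524
  L_IV = 2.26221e-10
Unnormalised posteriors:
  π_I·L_I = 0.14 × 0.271961 = 0.0380746
  π_II·L_II = 0.10 × 0.0487003 = 0.00487003
  π_III·L_III = 0.38 × 0.00987524 = 0.00375259
  π_IV·L_IV = 0.38 × 2.26221e-10 = 8.59641e-11
Normaliser: 0.0380746 + 0.00487003 + 0.00375259 + 8.59641e-11 = 0.0466972
P(Supplier III | the observation) = 0.00375259 / 0.0466972 ≈ 0.080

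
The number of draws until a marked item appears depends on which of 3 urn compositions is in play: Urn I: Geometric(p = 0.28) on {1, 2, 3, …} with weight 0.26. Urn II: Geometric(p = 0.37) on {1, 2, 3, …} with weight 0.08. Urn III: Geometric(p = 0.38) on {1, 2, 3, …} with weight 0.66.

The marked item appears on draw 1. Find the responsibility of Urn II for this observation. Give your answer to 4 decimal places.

0.0838

The responsibility of component k is w_k f_k(x) divided by Σ_j w_j f_j(x).
Component likelihoods at x = 1:
  L_I = 0.28·(1−0.28)^0 = 0.28·1 = 0.28
  L_II = 0.37·(1−0.37)^0 = 0.37·1 = 0.37
  L_III = 0.38·(1−0.38)^0 = 0.38·1 = 0.38
Weight by the priors:
  w_I·L_I = 0.26 × 0.28 = 0.0728
  w_II·L_II = 0.08 × 0.37 = 0.0296
  w_III·L_III = 0.66 × 0.38 = 0.2508
Normaliser: 0.0728 + 0.0296 + 0.2508 = 0.3532
Responsibility of Urn II: 0.0296 / 0.3532 ≈ 0.0838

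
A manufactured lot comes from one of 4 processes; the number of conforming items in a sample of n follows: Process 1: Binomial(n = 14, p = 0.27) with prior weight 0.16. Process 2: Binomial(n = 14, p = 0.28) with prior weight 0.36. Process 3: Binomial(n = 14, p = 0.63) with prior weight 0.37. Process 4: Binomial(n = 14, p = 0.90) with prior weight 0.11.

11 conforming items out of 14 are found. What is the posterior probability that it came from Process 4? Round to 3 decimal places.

Posterior ∝ prior × likelihood, so P(k | x) ∝ w_k f_k(x); normalise over all components.
Binomial probabilities:
  L_1 = 7.87175e-05
  L_2 = 0.000112678
  L_3 = 0.114407
  L_4 = 0.114227
Prior × likelihood for each component:
  w_1·L_1 = 0.16 × 7.87175e-05 = 1.25948e-05
  w_2·L_2 = 0.36 × 0.000112678 = 4.05639e-05
  w_3·L_3 = 0.37 × 0.114407 = 0.0423306
  w_4·L_4 = 0.11 × 0.114227 = 0.012565
Evidence: 1.25948e-05 + 4.05639e-05 + 0.0423306 + 0.012565 = 0.0549487
P(Process 4 | the observation) = 0.012565 / 0.0549487 ≈ 0.229

0.229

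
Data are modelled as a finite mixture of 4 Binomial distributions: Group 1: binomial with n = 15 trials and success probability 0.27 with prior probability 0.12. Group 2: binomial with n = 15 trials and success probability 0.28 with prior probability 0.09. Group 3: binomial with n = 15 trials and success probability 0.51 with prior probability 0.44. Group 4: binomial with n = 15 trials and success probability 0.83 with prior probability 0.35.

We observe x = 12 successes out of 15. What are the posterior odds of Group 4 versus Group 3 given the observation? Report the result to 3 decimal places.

The posterior odds equal the prior odds times the likelihood ratio: (π_i/π_j)·(f_i(x)/f_j(x)).
Component likelihoods at x = 12 successes out of 15:
  L_1 = C(15,12)·0.27^12·0.73^3 = 455·1.50095e-07·0.389017 = 2.65672e-05
  L_2 = C(15,12)·0.28^12·0.72^3 = 455·2.32218e-07·0.373248 = 3.94371e-05
  L_3 = C(15,12)·0.51^12·0.49^3 = 455·0.000309629·0.117649 = 0.0165746
  L_4 = C(15,12)·0.83^12·0.17^3 = 455·0.10689·0.004913 = 0.238944
Posterior odds = (π_4·L_4) / (π_3·L_3) = (0.35·0.238944) / (0.44·0.0165746) = 0.0836302 / 0.0072928 ≈ 11.468

11.468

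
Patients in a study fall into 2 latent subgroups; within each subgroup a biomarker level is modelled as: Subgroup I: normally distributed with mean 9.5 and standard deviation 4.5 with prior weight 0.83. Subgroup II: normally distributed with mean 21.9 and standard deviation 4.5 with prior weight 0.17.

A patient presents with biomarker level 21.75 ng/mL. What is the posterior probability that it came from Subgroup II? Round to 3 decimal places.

0.893

Posterior ∝ prior × likelihood, so P(k | x) ∝ P(Z=k) f_k(x); normalise over all components.
Evaluate each component's likelihood at the observed value:
  p_I = 0.00218037
  p_II = 0.0886046
Unnormalised posteriors:
  P(Z=I)·p_I = 0.83 × 0.00218037 = 0.0018097
  P(Z=II)·p_II = 0.17 × 0.0886046 = 0.0150628
Denominator: 0.0018097 + 0.0150628 = 0.0168725
So the posterior for Subgroup II is 0.0150628 / 0.0168725 ≈ 0.893.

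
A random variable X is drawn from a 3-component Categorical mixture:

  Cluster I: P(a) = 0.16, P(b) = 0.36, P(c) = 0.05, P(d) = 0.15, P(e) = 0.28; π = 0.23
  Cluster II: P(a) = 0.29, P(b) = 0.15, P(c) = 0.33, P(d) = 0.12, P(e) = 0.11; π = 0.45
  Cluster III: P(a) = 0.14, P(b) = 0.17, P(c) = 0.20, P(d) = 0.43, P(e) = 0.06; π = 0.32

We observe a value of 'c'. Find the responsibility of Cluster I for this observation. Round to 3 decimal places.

Posterior ∝ prior × likelihood, so P(k | x) ∝ P(Z=k) f_k(x); normalise over all components.
Categorical probabilities:
  L_I = 0.05
  L_II = 0.33
  L_III = 0.2
Weight by the priors:
  P(Z=I)·L_I = 0.23 × 0.05 = 0.0115
  P(Z=II)·L_II = 0.45 × 0.33 = 0.1485
  P(Z=III)·L_III = 0.32 × 0.2 = 0.064
Marginal: 0.0115 + 0.1485 + 0.064 = 0.224
Responsibility of Cluster I: 0.0115 / 0.224 ≈ 0.051

0.051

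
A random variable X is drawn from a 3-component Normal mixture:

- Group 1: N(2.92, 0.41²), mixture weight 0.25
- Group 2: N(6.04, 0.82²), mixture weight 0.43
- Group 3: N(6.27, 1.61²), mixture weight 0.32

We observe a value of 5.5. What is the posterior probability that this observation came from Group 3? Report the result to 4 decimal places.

0.2957

Posterior ∝ prior × likelihood, so P(k | x) ∝ π_k f_k(x); normalise over all components.
Evaluate each component's likelihood at the observed value:
  L_1 = 2.45223e-09
  L_2 = 0.391675
  L_3 = 0.221012
Multiply by the mixture weights:
  π_1·L_1 = 0.25 × 2.45223e-09 = 6.13057e-10
  π_2·L_2 = 0.43 × 0.391675 = 0.16842
  π_3·L_3 = 0.32 × 0.221012 = 0.0707238
Marginal: 6.13057e-10 + 0.16842 + 0.0707238 = 0.239144
P(Group 3 | 5.5) ≈ 0.2957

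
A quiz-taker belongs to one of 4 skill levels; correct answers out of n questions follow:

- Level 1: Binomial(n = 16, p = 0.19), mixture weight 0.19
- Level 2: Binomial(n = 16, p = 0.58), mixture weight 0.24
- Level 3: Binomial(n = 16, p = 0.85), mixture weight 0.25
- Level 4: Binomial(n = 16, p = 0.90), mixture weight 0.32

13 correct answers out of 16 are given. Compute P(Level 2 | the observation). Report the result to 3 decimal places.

0.075

By Bayes' theorem, P(k | x) = π_k f_k(x) / Σ_j π_j f_j(x).
Component likelihoods at x = 13 correct answers out of 16:
  L_1 = C(16,13)·0.19^13·0.81^3 = 560·4.2053e-10·0.531441 = 1.25153e-07
  L_2 = C(16,13)·0.58^13·0.42^3 = 560·0.000840551·0.074088 = 0.0348738
  L_3 = C(16,13)·0.85^13·0.15^3 = 560·0.120905·0.003375 = 0.228511
  L_4 = C(16,13)·0.90^13·0.10^3 = 560·0.254187·0.001 = 0.142344
Prior × likelihood for each component:
  π_1·L_1 = 0.19 × 1.25153e-07 = 2.3779e-08
  π_2·L_2 = 0.24 × 0.0348738 = 0.00836972
  π_3·L_3 = 0.25 × 0.228511 = 0.0571278
  π_4·L_4 = 0.32 × 0.142344 = 0.0455502
Sum: 2.3779e-08 + 0.00836972 + 0.0571278 + 0.0455502 = 0.111048
Responsibility of Level 2: 0.00836972 / 0.111048 ≈ 0.075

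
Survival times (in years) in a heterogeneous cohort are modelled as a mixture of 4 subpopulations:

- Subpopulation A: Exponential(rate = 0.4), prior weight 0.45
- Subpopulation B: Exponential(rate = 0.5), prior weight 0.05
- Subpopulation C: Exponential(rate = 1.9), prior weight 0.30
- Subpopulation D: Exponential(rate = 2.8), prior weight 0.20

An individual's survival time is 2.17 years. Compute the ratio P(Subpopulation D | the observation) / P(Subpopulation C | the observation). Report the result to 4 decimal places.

The posterior odds equal the prior odds times the likelihood ratio: (P(Z=i)/P(Z=j))·(f_i(x)/f_j(x)).
Component likelihoods at x = 2.17 years:
  f_A = 0.4·e^(−0.4·2.17) = 0.4·e^(−0.8680) = 0.167916
  f_B = 0.5·e^(−0.5·2.17) = 0.5·e^(−1.0850) = 0.168951
  f_C = 1.9·e^(−1.9·2.17) = 1.9·e^(−4.1230) = 0.0307721
  f_D = 2.8·e^(−2.8·2.17) = 2.8·e^(−6.0760) = 0.00643257
Odds = (0.20/0.30) × (0.00643257/0.0307721) = 0.666667 × 0.209039 ≈ 0.1394

0.1394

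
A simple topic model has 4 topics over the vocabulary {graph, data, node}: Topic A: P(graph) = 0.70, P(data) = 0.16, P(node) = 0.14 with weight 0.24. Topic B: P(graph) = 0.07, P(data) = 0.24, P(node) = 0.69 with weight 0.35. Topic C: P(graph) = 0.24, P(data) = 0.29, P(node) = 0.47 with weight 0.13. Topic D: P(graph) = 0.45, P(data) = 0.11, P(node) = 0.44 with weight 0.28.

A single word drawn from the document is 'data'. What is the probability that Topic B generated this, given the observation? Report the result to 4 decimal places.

Apply Bayes' rule: the posterior for each component is proportional to its prior times its likelihood at x.
Component likelihoods at x = 'data':
  L_A = P(data | comp) = 0.16
  L_B = P(data | comp) = 0.24
  L_C = P(data | comp) = 0.29
  L_D = P(data | comp) = 0.11
Multiply by the mixture weights:
  π_A·L_A = 0.24 × 0.16 = 0.0384
  π_B·L_B = 0.35 × 0.24 = 0.084
  π_C·L_C = 0.13 × 0.29 = 0.0377
  π_D·L_D = 0.28 × 0.11 = 0.0308
Evidence: 0.0384 + 0.084 + 0.0377 + 0.0308 = 0.1909
P(Topic B | x) ≈ 0.4400

0.4400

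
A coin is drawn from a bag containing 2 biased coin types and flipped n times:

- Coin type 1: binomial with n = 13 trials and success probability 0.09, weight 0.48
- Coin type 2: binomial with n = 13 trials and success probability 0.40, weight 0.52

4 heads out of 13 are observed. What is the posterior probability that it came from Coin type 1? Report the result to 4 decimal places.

0.0913

Apply Bayes' rule: the posterior for each component is proportional to its prior times its likelihood at x.
Binomial probabilities:
  L_1 = C(13,4)·0.09^4·0.91^9 = 715·6.561e-05·0.42793 = 0.0200747
  L_2 = C(13,4)·0.40^4·0.60^9 = 715·0.0256·0.0100777 = 0.184462
Unnormalised posteriors:
  w_1·L_1 = 0.48 × 0.0200747 = 0.00963585
  w_2·L_2 = 0.52 × 0.184462 = 0.0959203
Marginal: 0.00963585 + 0.0959203 = 0.105556
P(Coin type 1 | the observation) ≈ 0.0913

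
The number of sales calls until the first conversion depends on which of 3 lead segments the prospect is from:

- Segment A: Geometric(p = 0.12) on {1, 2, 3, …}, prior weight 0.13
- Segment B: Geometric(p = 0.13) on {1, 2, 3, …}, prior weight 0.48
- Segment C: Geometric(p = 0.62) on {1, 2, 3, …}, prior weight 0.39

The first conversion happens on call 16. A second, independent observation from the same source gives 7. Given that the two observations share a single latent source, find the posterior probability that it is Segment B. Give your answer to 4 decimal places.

By Bayes' theorem, P(k | x) = π_k f_k(x) / Σ_j π_j f_j(x).
Since both observations come from the same component, the likelihood for component k is f_k(x₁)·f_k(x₂).
  p_A = [0.0176369] × [0.0557285] = 0.000982876
  p_B = [0.0160965] × [0.0563714] = 0.000907384
  p_C = [3.08422e-07] × [0.00186678] = 5.75757e-10
Multiply by the mixture weights:
  π_A·p_A = 0.13 × 0.000982876 = 0.000127774
  π_B·p_B = 0.48 × 0.000907384 = 0.000435544
  π_C·p_C = 0.39 × 5.75757e-10 = 2.24545e-10
Sum: 0.000127774 + 0.000435544 + 2.24545e-10 = 0.000563318
P(Segment B | x₁,x₂) = 0.000435544 / 0.000563318 ≈ 0.7732

0.7732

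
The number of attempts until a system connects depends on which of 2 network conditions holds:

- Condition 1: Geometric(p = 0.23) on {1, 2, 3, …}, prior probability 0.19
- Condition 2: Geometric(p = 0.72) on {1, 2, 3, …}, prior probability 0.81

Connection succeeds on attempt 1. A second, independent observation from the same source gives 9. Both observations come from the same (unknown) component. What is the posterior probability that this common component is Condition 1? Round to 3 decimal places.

By Bayes' theorem, P(k | x) = π_k f_k(x) / Σ_j π_j f_j(x).
Since both observations come from the same component, the likelihood for component k is f_k(x₁)·f_k(x₂).
  L_1 = [0.23·(1−0.23)^0 = 0.23·1 = 0.23] × [0.0284219] = 0.00653704
  L_2 = [0.72·(1−0.72)^0 = 0.72·1 = 0.72] × [2.72017e-05] = 1.95853e-05
Weight by the priors:
  π_1·L_1 = 0.19 × 0.00653704 = 0.00124204
  π_2·L_2 = 0.81 × 1.95853e-05 = 1.58641e-05
Normaliser: 0.00124204 + 1.58641e-05 = 0.0012579
P(Condition 1 | x₁,x₂) ≈ 0.987

0.987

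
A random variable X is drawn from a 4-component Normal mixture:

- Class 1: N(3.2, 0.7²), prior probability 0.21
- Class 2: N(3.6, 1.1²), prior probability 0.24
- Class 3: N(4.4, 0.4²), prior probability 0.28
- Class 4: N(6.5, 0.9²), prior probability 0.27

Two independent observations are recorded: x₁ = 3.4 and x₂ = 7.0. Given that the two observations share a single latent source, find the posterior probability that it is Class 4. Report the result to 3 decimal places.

0.316

P(component k | x) = π_k·f_k(x) / marginal(x), where marginal(x) = Σ_j π_j·f_j(x).
Since both observations come from the same component, the likelihood for component k is f_k(x₁)·f_k(x₂).
  L_1 = [(1/(0.7·√(2π)))·exp(−(3.4−3.2)²/(2·0.7²)) = 0.569918·exp(-0.04082) = 0.547124] × [2.27309e-07] = 1.24366e-07
  L_2 = [(1/(1.1·√(2π)))·exp(−(3.4−3.6)²/(2·1.1²)) = 0.362675·exp(-0.01653) = 0.356729] × [0.0030546] = 0.00108966
  L_3 = [(1/(0.4·√(2π)))·exp(−(3.4−4.4)²/(2·0.4²)) = 0.997356·exp(-3.12500) = 0.0438208] × [6.67389e-10] = 2.92455e-11
  L_4 = [(1/(0.9·√(2π)))·exp(−(3.4−6.5)²/(2·0.9²)) = 0.443269·exp(-5.93210) = 0.00117595] × [0.37988] = 0.000446721
Prior × likelihood for each component:
  π_1·L_1 = 0.21 × 1.24366e-07 = 2.61169e-08
  π_2·L_2 = 0.24 × 0.00108966 = 0.000261519
  π_3·L_3 = 0.28 × 2.92455e-11 = 8.18874e-12
  π_4·L_4 = 0.27 × 0.000446721 = 0.000120615
Marginal: 2.61169e-08 + 0.000261519 + 8.18874e-12 + 0.000120615 = 0.00038216
So the posterior for Class 4 is 0.000120615 / 0.00038216 ≈ 0.316.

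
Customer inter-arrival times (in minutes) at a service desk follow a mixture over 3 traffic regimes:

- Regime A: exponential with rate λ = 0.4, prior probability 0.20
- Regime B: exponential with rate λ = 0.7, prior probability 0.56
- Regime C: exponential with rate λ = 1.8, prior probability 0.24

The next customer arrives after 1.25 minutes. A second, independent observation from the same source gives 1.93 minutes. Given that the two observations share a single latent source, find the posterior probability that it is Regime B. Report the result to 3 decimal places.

0.720

The responsibility of component k is P(Z=k) f_k(x) divided by Σ_j P(Z=j) f_j(x).
Since both observations come from the same component, the likelihood for component k is f_k(x₁)·f_k(x₂).
  f_A = [0.4·e^(−0.4·1.25) = 0.4·e^(−0.5000) = 0.242612] × [0.184835] = 0.0448433
  f_B = [0.7·e^(−0.7·1.25) = 0.7·e^(−0.8750) = 0.291803] × [0.181287] = 0.0529001
  f_C = [1.8·e^(−1.8·1.25) = 1.8·e^(−2.2500) = 0.189719] × [0.0557871] = 0.0105838
Weight by the priors:
  P(Z=A)·f_A = 0.20 × 0.0448433 = 0.00896866
  P(Z=B)·f_B = 0.56 × 0.0529001 = 0.0296241
  P(Z=C)·f_C = 0.24 × 0.0105838 = 0.00254012
Denominator: 0.00896866 + 0.0296241 + 0.00254012 = 0.0411328
P(Regime B | x₁,x₂) = 0.0296241 / 0.0411328 ≈ 0.720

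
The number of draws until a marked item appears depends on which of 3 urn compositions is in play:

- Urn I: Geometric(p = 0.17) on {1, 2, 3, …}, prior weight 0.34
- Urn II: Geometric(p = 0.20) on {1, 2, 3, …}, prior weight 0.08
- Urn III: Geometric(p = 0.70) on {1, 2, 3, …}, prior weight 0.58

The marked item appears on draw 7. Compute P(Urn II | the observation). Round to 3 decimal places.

By Bayes' theorem, P(k | x) = π_k f_k(x) / Σ_j π_j f_j(x).
Geometric probabilities:
  L_I = 0.17·(1−0.17)^6 = 0.17·0.32694 = 0.0555799
  L_II = 0.20·(1−0.20)^6 = 0.20·0.262144 = 0.0524288
  L_III = 0.70·(1−0.70)^6 = 0.70·0.000729 = 0.0005103
Prior × likelihood for each component:
  π_I·L_I = 0.34 × 0.0555799 = 0.0188972
  π_II·L_II = 0.08 × 0.0524288 = 0.0041943
  π_III·L_III = 0.58 × 0.0005103 = 0.000295974
Denominator: 0.0188972 + 0.0041943 + 0.000295974 = 0.0233874
So the posterior for Urn II is 0.0041943 / 0.0233874 ≈ 0.179.

0.179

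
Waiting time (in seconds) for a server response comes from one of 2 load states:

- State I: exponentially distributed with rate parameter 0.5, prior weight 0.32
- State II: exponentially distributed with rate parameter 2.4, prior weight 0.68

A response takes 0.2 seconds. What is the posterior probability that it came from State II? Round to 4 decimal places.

The responsibility of component k is w_k f_k(x) divided by Σ_j w_j f_j(x).
Exponential densities:
  L_I = 0.5·e^(−0.5·0.2) = 0.5·e^(−0.1000) = 0.452419
  L_II = 2.4·e^(−2.4·0.2) = 2.4·e^(−0.4800) = 1.48508
Unnormalised posteriors:
  w_I·L_I = 0.32 × 0.452419 = 0.144774
  w_II·L_II = 0.68 × 1.48508 = 1.00985
Evidence: 0.144774 + 1.00985 = 1.15463
So the posterior for State II is 1.00985 / 1.15463 ≈ 0.8746.

0.8746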